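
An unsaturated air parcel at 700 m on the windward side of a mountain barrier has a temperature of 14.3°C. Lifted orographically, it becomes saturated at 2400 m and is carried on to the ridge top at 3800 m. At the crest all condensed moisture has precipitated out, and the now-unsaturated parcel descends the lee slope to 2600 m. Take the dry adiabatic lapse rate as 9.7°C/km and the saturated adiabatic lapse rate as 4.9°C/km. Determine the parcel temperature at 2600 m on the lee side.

700 → 2400 m (dry, 9.7°C/km): ΔT = -9.7 × 1.7 = -16.49°C → T = -2.19°C
2400 → 3800 m (saturated, 4.9°C/km): ΔT = -4.9 × 1.4 = -6.86°C → T = -9.05°C
3800 → 2600 m (dry descent, 9.7°C/km): ΔT = +9.7 × 1.2 = +11.64°C → T = 2.59°C

2.59°C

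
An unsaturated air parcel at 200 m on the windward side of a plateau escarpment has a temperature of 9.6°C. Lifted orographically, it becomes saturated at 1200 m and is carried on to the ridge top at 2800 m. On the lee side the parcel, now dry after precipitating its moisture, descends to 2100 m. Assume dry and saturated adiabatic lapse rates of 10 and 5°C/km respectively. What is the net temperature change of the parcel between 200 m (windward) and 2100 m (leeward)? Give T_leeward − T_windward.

-11°C

From 200 m to 1200 m (dry): cools by 10 × 1 = 10°C, giving -0.4°C.
From 1200 m to 2800 m (saturated): cools by 5 × 1.6 = 8°C, giving -8.4°C.
From 2800 m to 2100 m (dry descent): warms by 10 × 0.7 = 7°C, giving -1.4°C.
Net change vs windward start: -1.4 − 9.6 = -11°C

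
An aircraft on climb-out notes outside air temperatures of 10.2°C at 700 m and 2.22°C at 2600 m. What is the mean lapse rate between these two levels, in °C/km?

Γ = −ΔT/Δz = (10.2 − 2.22) / (2600 − 700) m
  = 7.98°C / 1.9 km = 4.2°C/km

4.2°C/km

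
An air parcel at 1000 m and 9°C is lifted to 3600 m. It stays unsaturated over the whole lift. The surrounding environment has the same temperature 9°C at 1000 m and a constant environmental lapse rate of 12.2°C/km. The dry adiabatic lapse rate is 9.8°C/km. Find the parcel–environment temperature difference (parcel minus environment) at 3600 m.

+6.24°C (parcel warmer than environment)

Parcel:
  Dry to 3600 m: -9.8 × 2.6 km = -25.48°C, so T = -16.48°C.
Environment:
  Environment to 3600 m: -12.2 × 2.6 km = -31.72°C, so T = -22.72°C.
T_parcel − T_env = -16.48 − (-22.72) = +6.24°C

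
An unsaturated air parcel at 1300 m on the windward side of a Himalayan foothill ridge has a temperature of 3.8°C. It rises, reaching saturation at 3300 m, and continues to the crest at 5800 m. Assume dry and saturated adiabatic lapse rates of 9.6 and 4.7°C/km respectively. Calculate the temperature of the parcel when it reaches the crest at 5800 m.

-27.15°C

From 1300 m to 3300 m (dry): cools by 9.6 × 2 = 19.2°C, giving -15.4°C.
From 3300 m to 5800 m (saturated): cools by 4.7 × 2.5 = 11.75°C, giving -27.15°C.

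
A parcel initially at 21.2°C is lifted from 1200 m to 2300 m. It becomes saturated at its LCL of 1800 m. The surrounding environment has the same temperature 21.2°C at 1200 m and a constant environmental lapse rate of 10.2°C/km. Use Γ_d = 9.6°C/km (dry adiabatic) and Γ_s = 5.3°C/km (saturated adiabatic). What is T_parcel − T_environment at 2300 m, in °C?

+2.81°C (parcel warmer than environment)

Parcel:
  1200–1800 m, dry: Δz = 0.6 km ⇒ ΔT = -5.76°C; T = 15.44°C
  1800–2300 m, saturated: Δz = 0.5 km ⇒ ΔT = -2.65°C; T = 12.79°C
Environment:
  1200–2300 m, environment: Δz = 1.1 km ⇒ ΔT = -11.22°C; T = 9.98°C
T_parcel − T_env = 12.79 − 9.98 = +2.81°C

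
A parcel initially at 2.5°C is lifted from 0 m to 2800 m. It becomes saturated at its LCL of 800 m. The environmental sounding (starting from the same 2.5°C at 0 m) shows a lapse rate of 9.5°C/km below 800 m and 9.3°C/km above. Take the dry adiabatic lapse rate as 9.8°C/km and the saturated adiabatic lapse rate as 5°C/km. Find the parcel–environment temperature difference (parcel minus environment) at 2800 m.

Parcel:
  Dry to 800 m: -9.8 × 0.8 km = -7.84°C, so T = -5.34°C.
  Saturated to 2800 m: -5 × 2 km = -10°C, so T = -15.34°C.
Environment:
  Environment, lower layer to 800 m: -9.5 × 0.8 km = -7.6°C, so T = -5.1°C.
  Environment, upper layer to 2800 m: -9.3 × 2 km = -18.6°C, so T = -23.7°C.
T_parcel − T_env = -15.34 − (-23.7) = +8.36°C

+8.36°C (parcel warmer than environment)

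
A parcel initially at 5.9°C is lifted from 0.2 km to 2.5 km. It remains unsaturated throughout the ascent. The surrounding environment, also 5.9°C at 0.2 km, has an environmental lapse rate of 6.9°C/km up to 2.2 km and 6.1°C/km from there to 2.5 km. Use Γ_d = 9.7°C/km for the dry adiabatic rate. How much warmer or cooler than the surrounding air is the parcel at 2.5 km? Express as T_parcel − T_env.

Parcel:
  Dry to 2500 m: -9.7 × 2.3 km = -22.31°C, so T = -16.41°C.
Environment:
  Environment, lower layer to 2200 m: -6.9 × 2 km = -13.8°C, so T = -7.9°C.
  Environment, upper layer to 2500 m: -6.1 × 0.3 km = -1.83°C, so T = -9.73°C.
T_parcel − T_env = -16.41 − (-9.73) = -6.68°C

-6.68°C (parcel cooler than environment)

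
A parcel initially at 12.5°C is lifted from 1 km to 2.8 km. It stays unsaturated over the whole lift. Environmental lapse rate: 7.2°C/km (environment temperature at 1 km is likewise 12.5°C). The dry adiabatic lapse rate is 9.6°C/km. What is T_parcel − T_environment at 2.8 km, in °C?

Parcel:
  From 1000 m to 2800 m (dry): cools by 9.6 × 1.8 = 17.28°C, giving -4.78°C.
Environment:
  From 1000 m to 2800 m (environment): cools by 7.2 × 1.8 = 12.96°C, giving -0.46°C.
T_parcel − T_env = -4.78 − (-0.46) = -4.32°C

-4.32°C (parcel cooler than environment)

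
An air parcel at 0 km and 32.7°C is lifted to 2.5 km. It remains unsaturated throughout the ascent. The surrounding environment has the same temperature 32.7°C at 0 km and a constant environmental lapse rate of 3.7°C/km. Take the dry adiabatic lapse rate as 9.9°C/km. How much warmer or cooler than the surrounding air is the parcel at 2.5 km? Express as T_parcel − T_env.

Parcel:
  From 0 m to 2500 m (dry): cools by 9.9 × 2.5 = 24.75°C, giving 7.95°C.
Environment:
  From 0 m to 2500 m (environment): cools by 3.7 × 2.5 = 9.25°C, giving 23.45°C.
T_parcel − T_env = 7.95 − 23.45 = -15.5°C

-15.5°C (parcel cooler than environment)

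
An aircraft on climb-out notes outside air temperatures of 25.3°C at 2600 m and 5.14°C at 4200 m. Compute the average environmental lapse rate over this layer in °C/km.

12.6°C/km

Γ = −ΔT/Δz = (25.3 − 5.14) / (4200 − 2600) m
  = 20.16°C / 1.6 km = 12.6°C/km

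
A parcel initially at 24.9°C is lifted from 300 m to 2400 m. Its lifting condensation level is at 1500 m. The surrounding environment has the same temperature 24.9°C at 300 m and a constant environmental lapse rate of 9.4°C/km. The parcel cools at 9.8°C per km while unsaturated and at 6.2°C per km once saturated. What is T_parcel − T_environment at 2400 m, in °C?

+2.4°C (parcel warmer than environment)

Parcel:
  300 → 1500 m (dry, 9.8°C/km): ΔT = -9.8 × 1.2 = -11.76°C → T = 13.14°C
  1500 → 2400 m (saturated, 6.2°C/km): ΔT = -6.2 × 0.9 = -5.58°C → T = 7.56°C
Environment:
  300 → 2400 m (environment, 9.4°C/km): ΔT = -9.4 × 2.1 = -19.74°C → T = 5.16°C
T_parcel − T_env = 7.56 − 5.16 = +2.4°C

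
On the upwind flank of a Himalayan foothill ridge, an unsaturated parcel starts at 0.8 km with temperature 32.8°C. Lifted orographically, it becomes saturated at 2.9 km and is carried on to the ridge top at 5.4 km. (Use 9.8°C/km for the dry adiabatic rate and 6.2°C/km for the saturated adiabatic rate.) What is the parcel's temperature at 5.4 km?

-3.28°C

From 800 m to 2900 m (dry): cools by 9.8 × 2.1 = 20.58°C, giving 12.22°C.
From 2900 m to 5400 m (saturated): cools by 6.2 × 2.5 = 15.5°C, giving -3.28°C.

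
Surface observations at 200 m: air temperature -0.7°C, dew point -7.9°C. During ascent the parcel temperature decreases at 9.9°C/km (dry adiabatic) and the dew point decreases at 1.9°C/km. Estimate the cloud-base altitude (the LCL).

1100 m

T and T_d converge at 9.9 − 1.9 = 8°C per km
Height above start = (-0.7 − (-7.9)) / 8 = 0.9 km
LCL altitude = 200 m + 900 m = 1100 m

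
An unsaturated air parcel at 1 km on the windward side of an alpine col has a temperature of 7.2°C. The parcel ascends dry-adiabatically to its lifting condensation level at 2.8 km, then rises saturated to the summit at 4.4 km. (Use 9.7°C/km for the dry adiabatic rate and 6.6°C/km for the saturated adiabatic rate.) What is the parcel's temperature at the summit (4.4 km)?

-20.82°C

1000–2800 m, dry: Δz = 1.8 km ⇒ ΔT = -17.46°C; T = -10.26°C
2800–4400 m, saturated: Δz = 1.6 km ⇒ ΔT = -10.56°C; T = -20.82°C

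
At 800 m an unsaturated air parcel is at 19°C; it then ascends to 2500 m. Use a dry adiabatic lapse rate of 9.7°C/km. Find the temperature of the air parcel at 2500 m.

From 800 m to 2500 m (dry adiabatic): cools by 9.7 × 1.7 = 16.49°C, giving 2.51°C.

2.51°C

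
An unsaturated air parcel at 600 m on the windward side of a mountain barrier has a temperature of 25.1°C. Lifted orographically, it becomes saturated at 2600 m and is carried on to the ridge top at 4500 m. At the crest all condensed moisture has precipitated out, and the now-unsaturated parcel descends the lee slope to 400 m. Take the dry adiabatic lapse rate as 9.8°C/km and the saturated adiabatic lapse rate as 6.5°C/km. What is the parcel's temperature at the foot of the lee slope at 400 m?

Dry to 2600 m: -9.8 × 2 km = -19.6°C, so T = 5.5°C.
Saturated to 4500 m: -6.5 × 1.9 km = -12.35°C, so T = -6.85°C.
Dry descent to 400 m: +9.8 × 4.1 km = +40.18°C, so T = 33.33°C.

33.33°C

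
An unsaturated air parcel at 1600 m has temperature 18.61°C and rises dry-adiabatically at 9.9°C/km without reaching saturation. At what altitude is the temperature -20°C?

5500 m

Height above start = (18.61 − (-20)) / 9.9 = 3.9 km
Altitude = 1600 m + 3900 m = 5500 m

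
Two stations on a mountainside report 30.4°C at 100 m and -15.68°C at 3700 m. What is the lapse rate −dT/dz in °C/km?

12.8°C/km

Γ = −ΔT/Δz = (30.4 − (-15.68)) / (3700 − 100) m
  = 46.08°C / 3.6 km = 12.8°C/km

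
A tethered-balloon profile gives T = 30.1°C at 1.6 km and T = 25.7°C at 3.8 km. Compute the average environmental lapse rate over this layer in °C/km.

Γ = −ΔT/Δz = (30.1 − 25.7) / (3800 − 1600) m
  = 4.4°C / 2.2 km = 2°C/km

2°C/km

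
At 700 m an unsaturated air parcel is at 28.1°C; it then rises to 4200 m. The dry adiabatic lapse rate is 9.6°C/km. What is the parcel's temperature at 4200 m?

700–4200 m, dry adiabatic: Δz = 3.5 km ⇒ ΔT = -33.6°C; T = -5.5°C

-5.5°C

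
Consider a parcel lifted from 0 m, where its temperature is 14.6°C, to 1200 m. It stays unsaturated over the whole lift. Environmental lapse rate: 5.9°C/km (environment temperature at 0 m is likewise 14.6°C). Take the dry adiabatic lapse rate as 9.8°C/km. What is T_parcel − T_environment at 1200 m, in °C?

Parcel:
  From 0 m to 1200 m (dry): cools by 9.8 × 1.2 = 11.76°C, giving 2.84°C.
Environment:
  From 0 m to 1200 m (environment): cools by 5.9 × 1.2 = 7.08°C, giving 7.52°C.
T_parcel − T_env = 2.84 − 7.52 = -4.68°C

-4.68°C (parcel cooler than environment)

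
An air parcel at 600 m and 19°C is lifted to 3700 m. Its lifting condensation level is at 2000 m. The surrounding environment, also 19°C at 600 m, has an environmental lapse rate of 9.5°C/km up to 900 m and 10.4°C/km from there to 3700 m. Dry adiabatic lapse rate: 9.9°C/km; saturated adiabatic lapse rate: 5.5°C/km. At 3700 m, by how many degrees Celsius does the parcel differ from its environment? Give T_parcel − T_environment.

Parcel:
  600–2000 m, dry: Δz = 1.4 km ⇒ ΔT = -13.86°C; T = 5.14°C
  2000–3700 m, saturated: Δz = 1.7 km ⇒ ΔT = -9.35°C; T = -4.21°C
Environment:
  600–900 m, environment, lower layer: Δz = 0.3 km ⇒ ΔT = -2.85°C; T = 16.15°C
  900–3700 m, environment, upper layer: Δz = 2.8 km ⇒ ΔT = -29.12°C; T = -12.97°C
T_parcel − T_env = -4.21 − (-12.97) = +8.76°C

+8.76°C (parcel warmer than environment)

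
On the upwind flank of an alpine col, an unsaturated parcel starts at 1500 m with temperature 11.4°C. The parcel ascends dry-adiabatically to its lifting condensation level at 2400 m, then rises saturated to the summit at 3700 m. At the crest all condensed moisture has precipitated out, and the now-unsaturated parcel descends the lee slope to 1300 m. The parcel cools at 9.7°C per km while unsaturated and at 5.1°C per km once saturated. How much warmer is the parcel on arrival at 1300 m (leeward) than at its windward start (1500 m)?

Dry to 2400 m: -9.7 × 0.9 km = -8.73°C, so T = 2.67°C.
Saturated to 3700 m: -5.1 × 1.3 km = -6.63°C, so T = -3.96°C.
Dry descent to 1300 m: +9.7 × 2.4 km = +23.28°C, so T = 19.32°C.
Net change vs windward start: 19.32 − 11.4 = +7.92°C

+7.92°C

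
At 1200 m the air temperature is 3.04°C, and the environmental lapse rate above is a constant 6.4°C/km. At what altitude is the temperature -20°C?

Height above start = (3.04 − (-20)) / 6.4 = 3.6 km
Altitude = 1200 m + 3600 m = 4800 m

4800 m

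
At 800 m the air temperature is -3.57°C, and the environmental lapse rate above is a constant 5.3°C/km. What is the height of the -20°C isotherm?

3900 m

Height above start = (-3.57 − (-20)) / 5.3 = 3.1 km
Altitude = 800 m + 3100 m = 3900 m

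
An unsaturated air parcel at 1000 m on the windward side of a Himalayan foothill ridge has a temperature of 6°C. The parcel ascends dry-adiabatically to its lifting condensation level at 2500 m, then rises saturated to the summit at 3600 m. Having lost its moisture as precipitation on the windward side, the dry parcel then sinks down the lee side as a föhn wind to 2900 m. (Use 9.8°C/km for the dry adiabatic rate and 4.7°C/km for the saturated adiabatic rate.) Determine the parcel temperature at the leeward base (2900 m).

-7.01°C

1000 → 2500 m (dry, 9.8°C/km): ΔT = -9.8 × 1.5 = -14.7°C → T = -8.7°C
2500 → 3600 m (saturated, 4.7°C/km): ΔT = -4.7 × 1.1 = -5.17°C → T = -13.87°C
3600 → 2900 m (dry descent, 9.8°C/km): ΔT = +9.8 × 0.7 = +6.86°C → T = -7.01°C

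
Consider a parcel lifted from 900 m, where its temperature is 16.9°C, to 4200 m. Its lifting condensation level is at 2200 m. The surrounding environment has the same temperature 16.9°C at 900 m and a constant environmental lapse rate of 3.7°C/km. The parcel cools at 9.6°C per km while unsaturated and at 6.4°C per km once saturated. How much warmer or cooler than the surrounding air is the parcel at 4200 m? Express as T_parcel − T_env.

Parcel:
  900–2200 m, dry: Δz = 1.3 km ⇒ ΔT = -12.48°C; T = 4.42°C
  2200–4200 m, saturated: Δz = 2 km ⇒ ΔT = -12.8°C; T = -8.38°C
Environment:
  900–4200 m, environment: Δz = 3.3 km ⇒ ΔT = -12.21°C; T = 4.69°C
T_parcel − T_env = -8.38 − 4.69 = -13.07°C

-13.07°C (parcel cooler than environment)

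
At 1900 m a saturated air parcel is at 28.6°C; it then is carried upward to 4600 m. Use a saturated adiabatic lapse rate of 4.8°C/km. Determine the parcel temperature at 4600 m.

From 1900 m to 4600 m (saturated adiabatic): cools by 4.8 × 2.7 = 12.96°C, giving 15.64°C.

15.64°C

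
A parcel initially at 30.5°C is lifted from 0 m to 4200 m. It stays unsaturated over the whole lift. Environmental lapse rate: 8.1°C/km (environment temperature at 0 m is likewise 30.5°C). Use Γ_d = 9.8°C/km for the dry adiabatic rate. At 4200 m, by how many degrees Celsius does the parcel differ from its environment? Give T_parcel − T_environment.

Parcel:
  0 → 4200 m (dry, 9.8°C/km): ΔT = -9.8 × 4.2 = -41.16°C → T = -10.66°C
Environment:
  0 → 4200 m (environment, 8.1°C/km): ΔT = -8.1 × 4.2 = -34.02°C → T = -3.52°C
T_parcel − T_env = -10.66 − (-3.52) = -7.14°C

-7.14°C (parcel cooler than environment)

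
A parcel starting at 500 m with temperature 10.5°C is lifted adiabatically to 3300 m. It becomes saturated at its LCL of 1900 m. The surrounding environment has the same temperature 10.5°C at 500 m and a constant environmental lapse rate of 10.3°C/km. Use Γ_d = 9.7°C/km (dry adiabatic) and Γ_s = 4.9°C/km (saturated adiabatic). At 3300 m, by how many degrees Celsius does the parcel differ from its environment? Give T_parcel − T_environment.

+8.4°C (parcel warmer than environment)

Parcel:
  Dry to 1900 m: -9.7 × 1.4 km = -13.58°C, so T = -3.08°C.
  Saturated to 3300 m: -4.9 × 1.4 km = -6.86°C, so T = -9.94°C.
Environment:
  Environment to 3300 m: -10.3 × 2.8 km = -28.84°C, so T = -18.34°C.
T_parcel − T_env = -9.94 − (-18.34) = +8.4°C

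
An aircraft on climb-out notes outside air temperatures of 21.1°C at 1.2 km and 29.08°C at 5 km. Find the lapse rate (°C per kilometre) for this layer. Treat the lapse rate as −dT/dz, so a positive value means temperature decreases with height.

Γ = −ΔT/Δz = (21.1 − 29.08) / (5000 − 1200) m
  = -7.98°C / 3.8 km = -2.1°C/km

-2.1°C/km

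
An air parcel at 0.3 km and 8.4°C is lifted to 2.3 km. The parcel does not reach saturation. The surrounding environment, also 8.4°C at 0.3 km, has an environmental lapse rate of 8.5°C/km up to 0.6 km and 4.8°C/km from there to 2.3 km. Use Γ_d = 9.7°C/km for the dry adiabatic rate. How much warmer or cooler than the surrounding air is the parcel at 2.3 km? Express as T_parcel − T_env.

Parcel:
  300 → 2300 m (dry, 9.7°C/km): ΔT = -9.7 × 2 = -19.4°C → T = -11°C
Environment:
  300 → 600 m (environment, lower layer, 8.5°C/km): ΔT = -8.5 × 0.3 = -2.55°C → T = 5.85°C
  600 → 2300 m (environment, upper layer, 4.8°C/km): ΔT = -4.8 × 1.7 = -8.16°C → T = -2.31°C
T_parcel − T_env = -11 − (-2.31) = -8.69°C

-8.69°C (parcel cooler than environment)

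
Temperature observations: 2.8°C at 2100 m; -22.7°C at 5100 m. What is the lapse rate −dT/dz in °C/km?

8.5°C/km

Γ = −ΔT/Δz = (2.8 − (-22.7)) / (5100 − 2100) m
  = 25.5°C / 3 km = 8.5°C/km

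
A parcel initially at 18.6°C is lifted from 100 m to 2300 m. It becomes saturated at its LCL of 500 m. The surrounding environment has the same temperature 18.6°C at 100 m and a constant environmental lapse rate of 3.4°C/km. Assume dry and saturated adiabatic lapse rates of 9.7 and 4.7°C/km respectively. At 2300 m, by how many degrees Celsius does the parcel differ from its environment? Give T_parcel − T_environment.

Parcel:
  Dry to 500 m: -9.7 × 0.4 km = -3.88°C, so T = 14.72°C.
  Saturated to 2300 m: -4.7 × 1.8 km = -8.46°C, so T = 6.26°C.
Environment:
  Environment to 2300 m: -3.4 × 2.2 km = -7.48°C, so T = 11.12°C.
T_parcel − T_env = 6.26 − 11.12 = -4.86°C

-4.86°C (parcel cooler than environment)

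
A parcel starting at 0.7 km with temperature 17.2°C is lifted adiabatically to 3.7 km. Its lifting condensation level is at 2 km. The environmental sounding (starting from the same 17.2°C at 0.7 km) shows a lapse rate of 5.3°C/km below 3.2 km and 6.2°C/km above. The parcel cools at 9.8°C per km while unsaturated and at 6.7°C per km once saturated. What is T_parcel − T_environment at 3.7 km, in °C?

Parcel:
  From 700 m to 2000 m (dry): cools by 9.8 × 1.3 = 12.74°C, giving 4.46°C.
  From 2000 m to 3700 m (saturated): cools by 6.7 × 1.7 = 11.39°C, giving -6.93°C.
Environment:
  From 700 m to 3200 m (environment, lower layer): cools by 5.3 × 2.5 = 13.25°C, giving 3.95°C.
  From 3200 m to 3700 m (environment, upper layer): cools by 6.2 × 0.5 = 3.1°C, giving 0.85°C.
T_parcel − T_env = -6.93 − 0.85 = -7.78°C

-7.78°C (parcel cooler than environment)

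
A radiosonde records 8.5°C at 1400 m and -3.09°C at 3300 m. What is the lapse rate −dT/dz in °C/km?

Γ = −ΔT/Δz = (8.5 − (-3.09)) / (3300 − 1400) m
  = 11.59°C / 1.9 km = 6.1°C/km

6.1°C/km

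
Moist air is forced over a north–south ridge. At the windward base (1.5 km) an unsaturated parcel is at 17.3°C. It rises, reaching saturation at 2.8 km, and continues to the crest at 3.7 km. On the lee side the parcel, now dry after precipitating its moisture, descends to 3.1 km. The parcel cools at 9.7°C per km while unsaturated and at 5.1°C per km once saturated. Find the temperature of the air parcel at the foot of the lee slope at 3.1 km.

5.92°C

1500 → 2800 m (dry, 9.7°C/km): ΔT = -9.7 × 1.3 = -12.61°C → T = 4.69°C
2800 → 3700 m (saturated, 5.1°C/km): ΔT = -5.1 × 0.9 = -4.59°C → T = 0.1°C
3700 → 3100 m (dry descent, 9.7°C/km): ΔT = +9.7 × 0.6 = +5.82°C → T = 5.92°C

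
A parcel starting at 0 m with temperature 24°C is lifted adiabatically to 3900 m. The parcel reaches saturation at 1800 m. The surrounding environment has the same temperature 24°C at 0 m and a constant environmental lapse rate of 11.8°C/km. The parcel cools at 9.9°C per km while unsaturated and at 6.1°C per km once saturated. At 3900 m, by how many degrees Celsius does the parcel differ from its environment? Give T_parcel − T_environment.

+15.39°C (parcel warmer than environment)

Parcel:
  From 0 m to 1800 m (dry): cools by 9.9 × 1.8 = 17.82°C, giving 6.18°C.
  From 1800 m to 3900 m (saturated): cools by 6.1 × 2.1 = 12.81°C, giving -6.63°C.
Environment:
  From 0 m to 3900 m (environment): cools by 11.8 × 3.9 = 46.02°C, giving -22.02°C.
T_parcel − T_env = -6.63 − (-22.02) = +15.39°C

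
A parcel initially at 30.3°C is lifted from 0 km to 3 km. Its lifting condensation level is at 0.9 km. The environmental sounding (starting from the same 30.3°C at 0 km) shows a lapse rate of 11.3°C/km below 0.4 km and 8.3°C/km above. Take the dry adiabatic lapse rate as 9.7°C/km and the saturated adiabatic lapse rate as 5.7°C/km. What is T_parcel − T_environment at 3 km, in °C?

Parcel:
  0–900 m, dry: Δz = 0.9 km ⇒ ΔT = -8.73°C; T = 21.57°C
  900–3000 m, saturated: Δz = 2.1 km ⇒ ΔT = -11.97°C; T = 9.6°C
Environment:
  0–400 m, environment, lower layer: Δz = 0.4 km ⇒ ΔT = -4.52°C; T = 25.78°C
  400–3000 m, environment, upper layer: Δz = 2.6 km ⇒ ΔT = -21.58°C; T = 4.2°C
T_parcel − T_env = 9.6 − 4.2 = +5.4°C

+5.4°C (parcel warmer than environment)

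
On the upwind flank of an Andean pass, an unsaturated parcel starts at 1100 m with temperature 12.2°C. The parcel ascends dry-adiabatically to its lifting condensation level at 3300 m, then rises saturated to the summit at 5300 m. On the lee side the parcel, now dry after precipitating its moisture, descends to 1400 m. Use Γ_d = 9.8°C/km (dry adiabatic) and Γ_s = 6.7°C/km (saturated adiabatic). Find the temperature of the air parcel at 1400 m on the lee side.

15.46°C

Dry to 3300 m: -9.8 × 2.2 km = -21.56°C, so T = -9.36°C.
Saturated to 5300 m: -6.7 × 2 km = -13.4°C, so T = -22.76°C.
Dry descent to 1400 m: +9.8 × 3.9 km = +38.22°C, so T = 15.46°C.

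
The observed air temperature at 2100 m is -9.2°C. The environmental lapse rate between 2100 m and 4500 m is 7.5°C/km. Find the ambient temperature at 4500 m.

-27.2°C

Environmental to 4500 m: -7.5 × 2.4 km = -18°C, so T = -27.2°C.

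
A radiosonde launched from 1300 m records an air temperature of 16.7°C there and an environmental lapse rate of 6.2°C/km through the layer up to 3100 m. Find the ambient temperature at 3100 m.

From 1300 m to 3100 m (environmental): cools by 6.2 × 1.8 = 11.16°C, giving 5.54°C.

5.54°C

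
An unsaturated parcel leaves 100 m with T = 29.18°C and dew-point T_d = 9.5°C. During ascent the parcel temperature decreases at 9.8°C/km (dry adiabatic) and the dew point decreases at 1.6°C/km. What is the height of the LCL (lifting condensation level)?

2500 m

T and T_d converge at 9.8 − 1.6 = 8.2°C per km
Height above start = (29.18 − 9.5) / 8.2 = 2.4 km
LCL altitude = 100 m + 2400 m = 2500 m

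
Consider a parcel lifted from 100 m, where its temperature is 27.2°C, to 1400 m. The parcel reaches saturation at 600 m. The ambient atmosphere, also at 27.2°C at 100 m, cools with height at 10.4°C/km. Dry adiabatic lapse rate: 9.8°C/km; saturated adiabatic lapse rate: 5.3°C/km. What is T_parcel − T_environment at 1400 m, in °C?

+4.38°C (parcel warmer than environment)

Parcel:
  From 100 m to 600 m (dry): cools by 9.8 × 0.5 = 4.9°C, giving 22.3°C.
  From 600 m to 1400 m (saturated): cools by 5.3 × 0.8 = 4.24°C, giving 18.06°C.
Environment:
  From 100 m to 1400 m (environment): cools by 10.4 × 1.3 = 13.52°C, giving 13.68°C.
T_parcel − T_env = 18.06 − 13.68 = +4.38°C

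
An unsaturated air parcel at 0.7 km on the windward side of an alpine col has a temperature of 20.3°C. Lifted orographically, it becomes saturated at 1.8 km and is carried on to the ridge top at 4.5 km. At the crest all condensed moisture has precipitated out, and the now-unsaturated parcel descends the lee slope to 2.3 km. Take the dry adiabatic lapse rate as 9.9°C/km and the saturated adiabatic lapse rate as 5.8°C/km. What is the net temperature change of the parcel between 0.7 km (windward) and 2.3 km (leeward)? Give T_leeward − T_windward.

-4.77°C

700 → 1800 m (dry, 9.9°C/km): ΔT = -9.9 × 1.1 = -10.89°C → T = 9.41°C
1800 → 4500 m (saturated, 5.8°C/km): ΔT = -5.8 × 2.7 = -15.66°C → T = -6.25°C
4500 → 2300 m (dry descent, 9.9°C/km): ΔT = +9.9 × 2.2 = +21.78°C → T = 15.53°C
Net change vs windward start: 15.53 − 20.3 = -4.77°C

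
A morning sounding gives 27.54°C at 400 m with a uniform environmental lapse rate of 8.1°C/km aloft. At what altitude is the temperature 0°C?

Height above start = (27.54 − 0) / 8.1 = 3.4 km
Altitude = 400 m + 3400 m = 3800 m

3800 m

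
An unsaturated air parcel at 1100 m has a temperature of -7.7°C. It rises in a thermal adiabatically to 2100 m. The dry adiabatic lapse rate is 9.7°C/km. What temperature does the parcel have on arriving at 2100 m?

-17.4°C

1100–2100 m, dry adiabatic: Δz = 1 km ⇒ ΔT = -9.7°C; T = -17.4°C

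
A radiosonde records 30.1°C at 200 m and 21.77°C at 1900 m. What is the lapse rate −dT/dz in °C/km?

Γ = −ΔT/Δz = (30.1 − 21.77) / (1900 − 200) m
  = 8.33°C / 1.7 km = 4.9°C/km

4.9°C/km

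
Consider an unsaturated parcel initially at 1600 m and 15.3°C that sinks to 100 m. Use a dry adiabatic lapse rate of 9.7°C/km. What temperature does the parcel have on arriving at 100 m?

29.85°C

Dry adiabatic to 100 m: +9.7 × 1.5 km = +14.55°C, so T = 29.85°C.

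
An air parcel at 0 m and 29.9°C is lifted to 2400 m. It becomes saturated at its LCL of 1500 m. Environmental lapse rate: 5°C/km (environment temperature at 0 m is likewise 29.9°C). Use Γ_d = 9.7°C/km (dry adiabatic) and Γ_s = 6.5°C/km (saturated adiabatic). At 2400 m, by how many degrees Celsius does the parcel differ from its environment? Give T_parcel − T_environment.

-8.4°C (parcel cooler than environment)

Parcel:
  0–1500 m, dry: Δz = 1.5 km ⇒ ΔT = -14.55°C; T = 15.35°C
  1500–2400 m, saturated: Δz = 0.9 km ⇒ ΔT = -5.85°C; T = 9.5°C
Environment:
  0–2400 m, environment: Δz = 2.4 km ⇒ ΔT = -12°C; T = 17.9°C
T_parcel − T_env = 9.5 − 17.9 = -8.4°C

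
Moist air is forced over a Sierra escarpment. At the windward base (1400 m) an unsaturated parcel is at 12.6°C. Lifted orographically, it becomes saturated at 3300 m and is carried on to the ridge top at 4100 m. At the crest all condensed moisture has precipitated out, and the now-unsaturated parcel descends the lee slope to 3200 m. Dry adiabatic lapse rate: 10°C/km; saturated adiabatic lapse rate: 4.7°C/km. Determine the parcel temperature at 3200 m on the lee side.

-1.16°C

Dry to 3300 m: -10 × 1.9 km = -19°C, so T = -6.4°C.
Saturated to 4100 m: -4.7 × 0.8 km = -3.76°C, so T = -10.16°C.
Dry descent to 3200 m: +10 × 0.9 km = +9°C, so T = -1.16°C.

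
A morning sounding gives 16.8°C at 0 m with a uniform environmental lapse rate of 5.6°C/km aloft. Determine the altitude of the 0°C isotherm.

3000 m

Height above start = (16.8 − 0) / 5.6 = 3 km
Altitude = 0 m + 3000 m = 3000 m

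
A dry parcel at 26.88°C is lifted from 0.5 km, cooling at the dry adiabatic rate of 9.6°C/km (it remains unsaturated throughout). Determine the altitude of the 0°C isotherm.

3.3 km

Height above start = (26.88 − 0) / 9.6 = 2.8 km
Altitude = 500 m + 2800 m = 3300 m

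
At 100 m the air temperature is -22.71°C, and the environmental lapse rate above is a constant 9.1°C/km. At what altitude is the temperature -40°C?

Height above start = (-22.71 − (-40)) / 9.1 = 1.9 km
Altitude = 100 m + 1900 m = 2000 m

2000 m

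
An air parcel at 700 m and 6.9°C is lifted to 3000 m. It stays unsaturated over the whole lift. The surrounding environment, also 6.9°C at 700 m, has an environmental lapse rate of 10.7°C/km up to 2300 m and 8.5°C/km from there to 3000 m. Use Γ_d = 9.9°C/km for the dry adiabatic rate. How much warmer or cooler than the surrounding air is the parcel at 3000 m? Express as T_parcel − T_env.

Parcel:
  700 → 3000 m (dry, 9.9°C/km): ΔT = -9.9 × 2.3 = -22.77°C → T = -15.87°C
Environment:
  700 → 2300 m (environment, lower layer, 10.7°C/km): ΔT = -10.7 × 1.6 = -17.12°C → T = -10.22°C
  2300 → 3000 m (environment, upper layer, 8.5°C/km): ΔT = -8.5 × 0.7 = -5.95°C → T = -16.17°C
T_parcel − T_env = -15.87 − (-16.17) = +0.3°C

+0.3°C (parcel warmer than environment)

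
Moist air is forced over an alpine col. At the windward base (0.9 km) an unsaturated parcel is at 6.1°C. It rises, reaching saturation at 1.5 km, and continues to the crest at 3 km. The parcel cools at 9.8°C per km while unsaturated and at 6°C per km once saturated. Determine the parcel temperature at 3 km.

-8.78°C

Dry to 1500 m: -9.8 × 0.6 km = -5.88°C, so T = 0.22°C.
Saturated to 3000 m: -6 × 1.5 km = -9°C, so T = -8.78°C.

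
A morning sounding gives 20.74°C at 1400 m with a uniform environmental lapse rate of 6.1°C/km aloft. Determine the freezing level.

Height above start = (20.74 − 0) / 6.1 = 3.4 km
Altitude = 1400 m + 3400 m = 4800 m

4800 m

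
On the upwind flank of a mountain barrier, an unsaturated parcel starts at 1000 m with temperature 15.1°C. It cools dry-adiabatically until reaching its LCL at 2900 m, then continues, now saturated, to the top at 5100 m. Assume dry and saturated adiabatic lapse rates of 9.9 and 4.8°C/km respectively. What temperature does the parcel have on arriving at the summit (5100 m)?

1000–2900 m, dry: Δz = 1.9 km ⇒ ΔT = -18.81°C; T = -3.71°C
2900–5100 m, saturated: Δz = 2.2 km ⇒ ΔT = -10.56°C; T = -14.27°C

-14.27°C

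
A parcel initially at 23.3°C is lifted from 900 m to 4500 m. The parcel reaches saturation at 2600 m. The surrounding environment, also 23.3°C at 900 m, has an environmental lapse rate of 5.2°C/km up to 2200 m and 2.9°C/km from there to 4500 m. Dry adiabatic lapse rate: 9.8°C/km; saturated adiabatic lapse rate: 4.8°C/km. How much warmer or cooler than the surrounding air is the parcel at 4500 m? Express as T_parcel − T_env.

Parcel:
  900–2600 m, dry: Δz = 1.7 km ⇒ ΔT = -16.66°C; T = 6.64°C
  2600–4500 m, saturated: Δz = 1.9 km ⇒ ΔT = -9.12°C; T = -2.48°C
Environment:
  900–2200 m, environment, lower layer: Δz = 1.3 km ⇒ ΔT = -6.76°C; T = 16.54°C
  2200–4500 m, environment, upper layer: Δz = 2.3 km ⇒ ΔT = -6.67°C; T = 9.87°C
T_parcel − T_env = -2.48 − 9.87 = -12.35°C

-12.35°C (parcel cooler than environment)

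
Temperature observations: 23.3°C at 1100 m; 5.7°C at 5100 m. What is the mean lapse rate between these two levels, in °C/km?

Γ = −ΔT/Δz = (23.3 − 5.7) / (5100 − 1100) m
  = 17.6°C / 4 km = 4.4°C/km

4.4°C/km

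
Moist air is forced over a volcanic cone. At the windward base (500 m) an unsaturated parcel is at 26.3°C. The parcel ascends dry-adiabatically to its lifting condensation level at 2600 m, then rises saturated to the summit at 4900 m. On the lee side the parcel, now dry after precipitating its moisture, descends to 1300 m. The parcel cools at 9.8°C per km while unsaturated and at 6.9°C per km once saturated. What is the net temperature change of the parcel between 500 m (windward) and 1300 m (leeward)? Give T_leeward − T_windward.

Dry to 2600 m: -9.8 × 2.1 km = -20.58°C, so T = 5.72°C.
Saturated to 4900 m: -6.9 × 2.3 km = -15.87°C, so T = -10.15°C.
Dry descent to 1300 m: +9.8 × 3.6 km = +35.28°C, so T = 25.13°C.
Net change vs windward start: 25.13 − 26.3 = -1.17°C

-1.17°C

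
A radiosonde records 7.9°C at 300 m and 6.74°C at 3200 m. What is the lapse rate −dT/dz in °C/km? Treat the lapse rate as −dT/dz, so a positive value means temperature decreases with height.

0.4°C/km

Γ = −ΔT/Δz = (7.9 − 6.74) / (3200 − 300) m
  = 1.16°C / 2.9 km = 0.4°C/km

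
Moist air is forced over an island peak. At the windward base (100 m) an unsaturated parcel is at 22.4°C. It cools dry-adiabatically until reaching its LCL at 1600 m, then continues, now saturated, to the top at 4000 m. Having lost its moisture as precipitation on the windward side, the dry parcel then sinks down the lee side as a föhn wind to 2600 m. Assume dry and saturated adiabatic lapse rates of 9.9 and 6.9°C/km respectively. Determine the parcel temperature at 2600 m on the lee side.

100–1600 m, dry: Δz = 1.5 km ⇒ ΔT = -14.85°C; T = 7.55°C
1600–4000 m, saturated: Δz = 2.4 km ⇒ ΔT = -16.56°C; T = -9.01°C
4000–2600 m, dry descent: Δz = 1.4 km ⇒ ΔT = +13.86°C; T = 4.85°C

4.85°C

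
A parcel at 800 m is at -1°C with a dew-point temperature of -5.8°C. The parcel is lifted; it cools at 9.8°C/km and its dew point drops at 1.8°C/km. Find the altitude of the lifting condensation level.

T and T_d converge at 9.8 − 1.8 = 8°C per km
Height above start = (-1 − (-5.8)) / 8 = 0.6 km
LCL altitude = 800 m + 600 m = 1400 m

1400 m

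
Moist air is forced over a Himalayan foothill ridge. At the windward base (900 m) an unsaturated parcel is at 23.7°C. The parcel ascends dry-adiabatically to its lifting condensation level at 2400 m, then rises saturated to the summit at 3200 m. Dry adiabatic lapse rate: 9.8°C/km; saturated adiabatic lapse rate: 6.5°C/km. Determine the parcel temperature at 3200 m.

3.8°C

900 → 2400 m (dry, 9.8°C/km): ΔT = -9.8 × 1.5 = -14.7°C → T = 9°C
2400 → 3200 m (saturated, 6.5°C/km): ΔT = -6.5 × 0.8 = -5.2°C → T = 3.8°C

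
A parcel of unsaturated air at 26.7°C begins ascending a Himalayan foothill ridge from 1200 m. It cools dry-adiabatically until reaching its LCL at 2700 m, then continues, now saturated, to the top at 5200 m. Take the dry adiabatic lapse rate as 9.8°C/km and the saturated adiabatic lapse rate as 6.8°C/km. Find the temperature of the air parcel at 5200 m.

-5°C

From 1200 m to 2700 m (dry): cools by 9.8 × 1.5 = 14.7°C, giving 12°C.
From 2700 m to 5200 m (saturated): cools by 6.8 × 2.5 = 17°C, giving -5°C.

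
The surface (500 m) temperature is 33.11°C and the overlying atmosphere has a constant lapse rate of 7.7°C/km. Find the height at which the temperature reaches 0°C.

Height above start = (33.11 − 0) / 7.7 = 4.3 km
Altitude = 500 m + 4300 m = 4800 m

4800 m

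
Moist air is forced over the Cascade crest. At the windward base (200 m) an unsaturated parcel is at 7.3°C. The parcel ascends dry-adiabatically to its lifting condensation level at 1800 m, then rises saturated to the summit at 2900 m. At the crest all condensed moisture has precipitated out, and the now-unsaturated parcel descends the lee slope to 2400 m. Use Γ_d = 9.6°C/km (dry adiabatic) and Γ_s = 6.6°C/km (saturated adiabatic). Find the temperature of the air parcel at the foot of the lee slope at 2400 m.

-10.52°C

From 200 m to 1800 m (dry): cools by 9.6 × 1.6 = 15.36°C, giving -8.06°C.
From 1800 m to 2900 m (saturated): cools by 6.6 × 1.1 = 7.26°C, giving -15.32°C.
From 2900 m to 2400 m (dry descent): warms by 9.6 × 0.5 = 4.8°C, giving -10.52°C.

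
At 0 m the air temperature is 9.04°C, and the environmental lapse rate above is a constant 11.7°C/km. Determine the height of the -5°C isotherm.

1200 m

Height above start = (9.04 − (-5)) / 11.7 = 1.2 km
Altitude = 0 m + 1200 m = 1200 m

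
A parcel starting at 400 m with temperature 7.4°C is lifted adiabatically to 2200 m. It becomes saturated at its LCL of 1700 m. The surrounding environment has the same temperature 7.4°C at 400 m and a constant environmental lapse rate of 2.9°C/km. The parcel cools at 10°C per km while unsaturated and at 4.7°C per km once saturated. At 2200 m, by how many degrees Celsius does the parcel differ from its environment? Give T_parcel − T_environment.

-10.13°C (parcel cooler than environment)

Parcel:
  400–1700 m, dry: Δz = 1.3 km ⇒ ΔT = -13°C; T = -5.6°C
  1700–2200 m, saturated: Δz = 0.5 km ⇒ ΔT = -2.35°C; T = -7.95°C
Environment:
  400–2200 m, environment: Δz = 1.8 km ⇒ ΔT = -5.22°C; T = 2.18°C
T_parcel − T_env = -7.95 − 2.18 = -10.13°C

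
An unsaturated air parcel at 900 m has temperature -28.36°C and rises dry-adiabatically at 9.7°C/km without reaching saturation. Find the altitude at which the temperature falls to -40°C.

Height above start = (-28.36 − (-40)) / 9.7 = 1.2 km
Altitude = 900 m + 1200 m = 2100 m

2100 m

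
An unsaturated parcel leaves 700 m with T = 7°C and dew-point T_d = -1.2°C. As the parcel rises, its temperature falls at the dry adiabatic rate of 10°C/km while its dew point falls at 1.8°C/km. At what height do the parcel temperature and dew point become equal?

T and T_d converge at 10 − 1.8 = 8.2°C per km
Height above start = (7 − (-1.2)) / 8.2 = 1 km
LCL altitude = 700 m + 1000 m = 1700 m

1700 m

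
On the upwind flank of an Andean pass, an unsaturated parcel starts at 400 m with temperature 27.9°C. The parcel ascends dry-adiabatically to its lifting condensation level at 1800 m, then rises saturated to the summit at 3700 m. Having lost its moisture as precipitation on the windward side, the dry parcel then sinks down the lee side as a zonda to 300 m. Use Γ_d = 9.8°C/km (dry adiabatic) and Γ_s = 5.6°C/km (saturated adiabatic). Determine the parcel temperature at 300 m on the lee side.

Dry to 1800 m: -9.8 × 1.4 km = -13.72°C, so T = 14.18°C.
Saturated to 3700 m: -5.6 × 1.9 km = -10.64°C, so T = 3.54°C.
Dry descent to 300 m: +9.8 × 3.4 km = +33.32°C, so T = 36.86°C.

36.86°C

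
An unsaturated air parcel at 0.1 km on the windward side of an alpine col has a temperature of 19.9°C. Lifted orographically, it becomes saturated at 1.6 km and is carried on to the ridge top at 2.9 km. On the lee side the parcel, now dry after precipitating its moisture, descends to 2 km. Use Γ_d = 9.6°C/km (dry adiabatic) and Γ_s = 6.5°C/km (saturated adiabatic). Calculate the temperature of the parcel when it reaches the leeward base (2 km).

From 100 m to 1600 m (dry): cools by 9.6 × 1.5 = 14.4°C, giving 5.5°C.
From 1600 m to 2900 m (saturated): cools by 6.5 × 1.3 = 8.45°C, giving -2.95°C.
From 2900 m to 2000 m (dry descent): warms by 9.6 × 0.9 = 8.64°C, giving 5.69°C.

5.69°C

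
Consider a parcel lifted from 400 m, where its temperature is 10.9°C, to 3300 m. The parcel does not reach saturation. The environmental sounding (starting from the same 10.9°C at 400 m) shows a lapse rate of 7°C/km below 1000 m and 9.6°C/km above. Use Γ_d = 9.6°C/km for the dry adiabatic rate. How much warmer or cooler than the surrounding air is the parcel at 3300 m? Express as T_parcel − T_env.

Parcel:
  Dry to 3300 m: -9.6 × 2.9 km = -27.84°C, so T = -16.94°C.
Environment:
  Environment, lower layer to 1000 m: -7 × 0.6 km = -4.2°C, so T = 6.7°C.
  Environment, upper layer to 3300 m: -9.6 × 2.3 km = -22.08°C, so T = -15.38°C.
T_parcel − T_env = -16.94 − (-15.38) = -1.56°C

-1.56°C (parcel cooler than environment)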